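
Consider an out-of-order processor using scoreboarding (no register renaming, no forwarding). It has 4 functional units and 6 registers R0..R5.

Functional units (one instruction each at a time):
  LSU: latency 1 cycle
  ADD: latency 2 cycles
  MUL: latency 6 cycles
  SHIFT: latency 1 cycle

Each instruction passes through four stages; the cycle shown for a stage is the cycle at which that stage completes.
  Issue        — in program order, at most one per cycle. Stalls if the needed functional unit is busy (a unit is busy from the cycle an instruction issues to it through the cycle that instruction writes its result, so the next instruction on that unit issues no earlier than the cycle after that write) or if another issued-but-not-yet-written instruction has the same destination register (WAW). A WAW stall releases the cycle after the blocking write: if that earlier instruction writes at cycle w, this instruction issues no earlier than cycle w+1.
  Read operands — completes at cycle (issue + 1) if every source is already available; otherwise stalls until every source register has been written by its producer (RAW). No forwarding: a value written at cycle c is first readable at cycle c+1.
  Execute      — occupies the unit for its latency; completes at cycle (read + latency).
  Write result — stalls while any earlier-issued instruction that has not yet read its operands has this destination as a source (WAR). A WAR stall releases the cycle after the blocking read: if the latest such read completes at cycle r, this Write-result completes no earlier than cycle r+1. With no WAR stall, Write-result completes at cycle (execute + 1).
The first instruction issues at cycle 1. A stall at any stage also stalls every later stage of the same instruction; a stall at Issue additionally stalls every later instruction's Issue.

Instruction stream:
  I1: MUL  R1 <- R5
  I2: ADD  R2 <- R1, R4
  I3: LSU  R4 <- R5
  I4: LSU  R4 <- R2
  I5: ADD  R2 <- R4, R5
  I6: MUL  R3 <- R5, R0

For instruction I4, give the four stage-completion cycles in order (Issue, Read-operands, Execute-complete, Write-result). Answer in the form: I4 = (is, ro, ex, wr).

I4 = (12, 14, 15, 16)

1) issue 1, read 2, done 8, write 9
2) issue 2, read 10, done 12, write 13  <RAW R1: wait I1 write@9>
3) issue 3, read 4, done 5, write 11  <WAR R4: wait I2 read@10>
4) issue 12, read 14, done 15, write 16  <struct: LSU busy until I3 writes@11 / RAW R2: wait I2 write@13>
5) issue 14, read 17, done 19, write 20  <struct: ADD busy until I2 writes@13 / RAW R4: wait I4 write@16>
6) issue 15, read 16, done 22, write 23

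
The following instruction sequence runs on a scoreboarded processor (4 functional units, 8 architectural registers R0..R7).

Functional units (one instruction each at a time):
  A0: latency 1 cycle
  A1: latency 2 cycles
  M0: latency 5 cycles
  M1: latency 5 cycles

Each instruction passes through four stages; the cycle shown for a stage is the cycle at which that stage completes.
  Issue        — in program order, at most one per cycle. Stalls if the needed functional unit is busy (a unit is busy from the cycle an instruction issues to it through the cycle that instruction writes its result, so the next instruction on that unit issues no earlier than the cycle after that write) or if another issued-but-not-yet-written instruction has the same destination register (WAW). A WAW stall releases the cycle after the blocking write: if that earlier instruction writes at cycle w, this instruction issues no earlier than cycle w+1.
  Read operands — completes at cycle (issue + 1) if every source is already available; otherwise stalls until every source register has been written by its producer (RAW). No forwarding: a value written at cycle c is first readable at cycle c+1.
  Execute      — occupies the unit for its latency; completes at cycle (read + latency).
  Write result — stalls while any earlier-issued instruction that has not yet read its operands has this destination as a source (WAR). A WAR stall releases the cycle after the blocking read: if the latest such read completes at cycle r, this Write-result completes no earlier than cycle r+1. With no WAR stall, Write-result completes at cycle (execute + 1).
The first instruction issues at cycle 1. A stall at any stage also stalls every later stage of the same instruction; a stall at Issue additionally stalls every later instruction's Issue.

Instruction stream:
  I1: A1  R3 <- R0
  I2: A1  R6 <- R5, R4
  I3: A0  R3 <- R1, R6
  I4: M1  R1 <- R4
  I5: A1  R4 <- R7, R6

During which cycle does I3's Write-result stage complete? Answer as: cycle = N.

cycle = 13

[1] I1 dispatched to A1
[2] I1 operands ready
[4] I1 complete
[5] R3←I1
[6] I2 dispatched to A1
[7] I2 operands ready; I3 dispatched to A0
[8] I4 dispatched to M1
[9] I2 complete; I4 operands ready
[10] R6←I2
[11] I3 operands ready; I5 dispatched to A1
[12] I3 complete; I5 operands ready
[13] R3←I3
[14] I4 complete; I5 complete
[15] R1←I4; R4←I5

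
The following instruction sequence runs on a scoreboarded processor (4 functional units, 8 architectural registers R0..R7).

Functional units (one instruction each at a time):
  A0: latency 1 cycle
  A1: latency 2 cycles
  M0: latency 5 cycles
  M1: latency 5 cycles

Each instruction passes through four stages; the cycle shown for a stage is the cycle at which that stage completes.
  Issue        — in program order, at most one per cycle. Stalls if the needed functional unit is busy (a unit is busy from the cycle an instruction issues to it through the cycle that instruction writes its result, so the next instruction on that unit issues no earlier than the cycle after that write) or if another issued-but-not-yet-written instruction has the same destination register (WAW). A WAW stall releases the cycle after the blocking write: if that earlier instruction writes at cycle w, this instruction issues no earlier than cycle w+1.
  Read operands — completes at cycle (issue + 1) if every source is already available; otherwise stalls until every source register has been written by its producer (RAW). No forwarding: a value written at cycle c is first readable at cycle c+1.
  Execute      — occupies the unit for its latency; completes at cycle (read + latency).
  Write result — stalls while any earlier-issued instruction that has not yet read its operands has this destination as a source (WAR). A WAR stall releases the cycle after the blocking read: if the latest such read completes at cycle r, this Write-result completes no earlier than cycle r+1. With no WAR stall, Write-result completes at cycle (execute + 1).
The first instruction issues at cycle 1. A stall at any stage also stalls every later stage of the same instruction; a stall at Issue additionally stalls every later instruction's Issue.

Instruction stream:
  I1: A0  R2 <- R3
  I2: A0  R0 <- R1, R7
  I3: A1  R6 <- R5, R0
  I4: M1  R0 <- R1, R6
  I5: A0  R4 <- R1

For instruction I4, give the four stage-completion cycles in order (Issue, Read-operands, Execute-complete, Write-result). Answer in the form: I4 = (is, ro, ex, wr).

[I1] 1/2/3/4
[I2] 5/6/7/8  (struct: A0 busy until I1 writes@4)
[I3] 6/9/11/12  (RAW R0: wait I2 write@8)
[I4] 9/13/18/19  (WAW R0: wait I2 write@8; RAW R6: wait I3 write@12)
[I5] 10/11/12/13

I4 = (9, 13, 18, 19)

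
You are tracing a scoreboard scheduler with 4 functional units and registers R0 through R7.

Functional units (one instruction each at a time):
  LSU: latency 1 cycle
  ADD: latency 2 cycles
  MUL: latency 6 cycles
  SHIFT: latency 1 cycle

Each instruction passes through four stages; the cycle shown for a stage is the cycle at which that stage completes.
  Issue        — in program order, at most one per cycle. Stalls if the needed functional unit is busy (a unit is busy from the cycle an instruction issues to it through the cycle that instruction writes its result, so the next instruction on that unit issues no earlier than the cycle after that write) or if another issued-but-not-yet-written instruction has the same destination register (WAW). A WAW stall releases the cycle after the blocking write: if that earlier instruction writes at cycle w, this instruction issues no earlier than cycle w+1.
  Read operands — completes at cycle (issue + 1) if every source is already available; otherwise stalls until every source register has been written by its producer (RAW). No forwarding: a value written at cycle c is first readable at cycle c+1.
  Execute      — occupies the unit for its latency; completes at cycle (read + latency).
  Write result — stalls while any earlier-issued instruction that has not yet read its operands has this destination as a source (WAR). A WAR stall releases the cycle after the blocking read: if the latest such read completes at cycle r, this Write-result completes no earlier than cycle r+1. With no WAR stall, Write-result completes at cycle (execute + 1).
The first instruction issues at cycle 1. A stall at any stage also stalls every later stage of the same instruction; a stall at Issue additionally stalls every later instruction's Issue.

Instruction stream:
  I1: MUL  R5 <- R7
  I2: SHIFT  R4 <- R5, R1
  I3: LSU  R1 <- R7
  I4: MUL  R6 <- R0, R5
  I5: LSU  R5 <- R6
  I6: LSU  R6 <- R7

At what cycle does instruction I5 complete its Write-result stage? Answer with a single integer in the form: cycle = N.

cycle = 21

[I1] 1/2/8/9
[I2] 2/10/11/12  (RAW R5: wait I1 write@9)
[I3] 3/4/5/11  (WAR R1: wait I2 read@10)
[I4] 10/11/17/18  (struct: MUL busy until I1 writes@9)
[I5] 12/19/20/21  (struct: LSU busy until I3 writes@11; RAW R6: wait I4 write@18)
[I6] 22/23/24/25  (struct: LSU busy until I5 writes@21)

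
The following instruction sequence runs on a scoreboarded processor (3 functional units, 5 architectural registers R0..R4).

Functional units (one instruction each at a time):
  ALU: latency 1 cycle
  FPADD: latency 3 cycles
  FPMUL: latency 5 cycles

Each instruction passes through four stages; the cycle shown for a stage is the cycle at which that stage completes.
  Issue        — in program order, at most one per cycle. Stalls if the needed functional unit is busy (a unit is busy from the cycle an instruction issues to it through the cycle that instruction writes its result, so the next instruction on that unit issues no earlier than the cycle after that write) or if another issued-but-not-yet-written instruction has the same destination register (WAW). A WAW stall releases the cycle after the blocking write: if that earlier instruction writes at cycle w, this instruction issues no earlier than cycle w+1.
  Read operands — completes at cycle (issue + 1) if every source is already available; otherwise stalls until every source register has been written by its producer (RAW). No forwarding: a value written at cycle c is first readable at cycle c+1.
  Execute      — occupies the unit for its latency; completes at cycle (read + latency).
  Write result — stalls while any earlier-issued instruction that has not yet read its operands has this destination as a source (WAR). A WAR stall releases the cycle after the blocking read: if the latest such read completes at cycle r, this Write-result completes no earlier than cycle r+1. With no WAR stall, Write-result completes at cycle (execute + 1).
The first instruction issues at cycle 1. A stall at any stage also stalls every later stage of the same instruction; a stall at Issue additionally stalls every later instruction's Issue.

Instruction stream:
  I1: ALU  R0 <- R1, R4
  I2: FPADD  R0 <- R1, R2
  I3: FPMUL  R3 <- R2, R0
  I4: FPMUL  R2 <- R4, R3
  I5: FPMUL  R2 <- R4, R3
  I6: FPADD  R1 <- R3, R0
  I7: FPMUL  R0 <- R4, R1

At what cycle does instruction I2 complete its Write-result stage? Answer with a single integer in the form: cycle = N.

[I1] 1/2/3/4
[I2] 5/6/9/10  (WAW R0: wait I1 write@4)
[I3] 6/11/16/17  (RAW R0: wait I2 write@10)
[I4] 18/19/24/25  (struct: FPMUL busy until I3 writes@17)
[I5] 26/27/32/33  (struct: FPMUL busy until I4 writes@25)
[I6] 27/28/31/32
[I7] 34/35/40/41  (struct: FPMUL busy until I5 writes@33)

cycle = 10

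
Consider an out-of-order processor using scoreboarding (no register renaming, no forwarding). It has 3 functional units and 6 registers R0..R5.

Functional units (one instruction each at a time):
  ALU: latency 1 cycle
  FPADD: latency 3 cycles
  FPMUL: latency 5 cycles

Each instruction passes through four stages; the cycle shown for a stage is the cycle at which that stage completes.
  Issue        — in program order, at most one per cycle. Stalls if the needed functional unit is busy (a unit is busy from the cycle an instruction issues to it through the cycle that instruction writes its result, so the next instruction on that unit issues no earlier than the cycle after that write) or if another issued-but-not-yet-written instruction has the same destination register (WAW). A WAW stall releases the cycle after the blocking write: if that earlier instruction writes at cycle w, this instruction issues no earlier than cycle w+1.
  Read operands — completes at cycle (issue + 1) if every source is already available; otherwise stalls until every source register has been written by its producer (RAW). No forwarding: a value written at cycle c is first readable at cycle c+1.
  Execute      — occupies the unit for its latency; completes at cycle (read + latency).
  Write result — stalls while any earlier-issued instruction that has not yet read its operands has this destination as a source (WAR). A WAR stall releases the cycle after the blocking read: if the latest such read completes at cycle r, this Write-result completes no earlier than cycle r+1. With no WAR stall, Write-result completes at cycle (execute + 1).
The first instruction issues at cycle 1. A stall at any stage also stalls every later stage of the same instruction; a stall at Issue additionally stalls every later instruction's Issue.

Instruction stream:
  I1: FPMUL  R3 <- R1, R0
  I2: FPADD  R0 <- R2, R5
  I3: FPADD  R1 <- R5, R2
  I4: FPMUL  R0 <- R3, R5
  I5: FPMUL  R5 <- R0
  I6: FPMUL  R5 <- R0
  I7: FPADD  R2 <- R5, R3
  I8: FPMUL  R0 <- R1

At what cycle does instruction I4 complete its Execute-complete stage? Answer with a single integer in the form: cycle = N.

  I1 | 1 | 2 | 7 | 8
  I2 | 2 | 3 | 6 | 7
  I3 | 8 | 9 | 12 | 13   struct: FPADD busy until I2 writes@7
  I4 | 9 | 10 | 15 | 16
  I5 | 17 | 18 | 23 | 24   struct: FPMUL busy until I4 writes@16
  I6 | 25 | 26 | 31 | 32   struct: FPMUL busy until I5 writes@24
  I7 | 26 | 33 | 36 | 37   RAW R5: wait I6 write@32
  I8 | 33 | 34 | 39 | 40   struct: FPMUL busy until I6 writes@32

cycle = 15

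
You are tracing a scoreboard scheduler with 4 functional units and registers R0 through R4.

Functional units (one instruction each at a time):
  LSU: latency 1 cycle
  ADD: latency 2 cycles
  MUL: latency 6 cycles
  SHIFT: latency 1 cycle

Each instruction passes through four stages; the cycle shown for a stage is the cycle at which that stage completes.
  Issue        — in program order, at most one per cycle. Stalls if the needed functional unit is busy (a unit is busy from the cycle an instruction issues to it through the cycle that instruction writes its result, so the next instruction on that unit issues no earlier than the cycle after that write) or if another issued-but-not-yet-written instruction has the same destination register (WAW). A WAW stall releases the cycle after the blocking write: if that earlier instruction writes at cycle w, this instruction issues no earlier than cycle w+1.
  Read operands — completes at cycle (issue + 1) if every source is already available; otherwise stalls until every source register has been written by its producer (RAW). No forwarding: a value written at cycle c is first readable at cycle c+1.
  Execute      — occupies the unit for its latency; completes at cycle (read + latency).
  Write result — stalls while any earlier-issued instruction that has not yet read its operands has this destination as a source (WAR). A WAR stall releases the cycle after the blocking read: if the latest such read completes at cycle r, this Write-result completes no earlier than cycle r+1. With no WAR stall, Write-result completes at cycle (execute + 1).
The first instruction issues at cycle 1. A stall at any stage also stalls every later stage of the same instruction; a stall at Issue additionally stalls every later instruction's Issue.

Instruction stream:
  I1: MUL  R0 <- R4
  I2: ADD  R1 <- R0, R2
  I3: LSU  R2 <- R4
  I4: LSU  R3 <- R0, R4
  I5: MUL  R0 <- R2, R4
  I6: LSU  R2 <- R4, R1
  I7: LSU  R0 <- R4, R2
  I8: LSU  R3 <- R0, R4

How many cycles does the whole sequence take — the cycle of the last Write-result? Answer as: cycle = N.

  I1 | 1 | 2 | 8 | 9
  I2 | 2 | 10 | 12 | 13   RAW R0: wait I1 write@9
  I3 | 3 | 4 | 5 | 11   WAR R2: wait I2 read@10
  I4 | 12 | 13 | 14 | 15   struct: LSU busy until I3 writes@11
  I5 | 13 | 14 | 20 | 21
  I6 | 16 | 17 | 18 | 19   struct: LSU busy until I4 writes@15
  I7 | 22 | 23 | 24 | 25   WAW R0: wait I5 write@21
  I8 | 26 | 27 | 28 | 29   struct: LSU busy until I7 writes@25

cycle = 29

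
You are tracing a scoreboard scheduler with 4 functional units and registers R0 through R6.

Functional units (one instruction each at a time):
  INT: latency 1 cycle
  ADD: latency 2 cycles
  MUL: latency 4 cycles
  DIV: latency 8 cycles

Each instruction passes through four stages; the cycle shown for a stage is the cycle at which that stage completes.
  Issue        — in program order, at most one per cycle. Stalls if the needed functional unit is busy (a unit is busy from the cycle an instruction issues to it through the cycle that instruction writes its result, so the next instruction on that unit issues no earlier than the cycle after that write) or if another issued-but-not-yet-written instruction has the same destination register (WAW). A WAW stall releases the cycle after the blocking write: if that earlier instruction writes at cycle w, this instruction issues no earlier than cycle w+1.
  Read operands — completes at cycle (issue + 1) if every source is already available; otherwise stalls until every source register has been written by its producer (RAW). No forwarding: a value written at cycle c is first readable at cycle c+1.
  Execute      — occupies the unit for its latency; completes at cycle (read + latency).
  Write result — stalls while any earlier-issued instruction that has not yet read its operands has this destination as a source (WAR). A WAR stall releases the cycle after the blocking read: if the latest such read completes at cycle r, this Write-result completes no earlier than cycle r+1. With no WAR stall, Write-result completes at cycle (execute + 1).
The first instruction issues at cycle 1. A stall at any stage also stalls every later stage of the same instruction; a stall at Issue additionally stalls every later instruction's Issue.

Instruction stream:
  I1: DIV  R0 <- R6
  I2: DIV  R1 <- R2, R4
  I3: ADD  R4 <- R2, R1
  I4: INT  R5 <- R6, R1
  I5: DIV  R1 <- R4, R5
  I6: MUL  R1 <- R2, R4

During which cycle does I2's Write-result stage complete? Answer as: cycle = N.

cycle = 22

[1] I1 issues→DIV
[2] I1 reads
[10] I1 exec-done
[11] I1 writes R0
[12] I2 issues→DIV
[13] I2 reads; I3 issues→ADD
[14] I4 issues→INT
[21] I2 exec-done
[22] I2 writes R1
[23] I3 reads; I4 reads; I5 issues→DIV
[24] I4 exec-done
[25] I3 exec-done; I4 writes R5
[26] I3 writes R4
[27] I5 reads
[35] I5 exec-done
[36] I5 writes R1
[37] I6 issues→MUL
[38] I6 reads
[42] I6 exec-done
[43] I6 writes R1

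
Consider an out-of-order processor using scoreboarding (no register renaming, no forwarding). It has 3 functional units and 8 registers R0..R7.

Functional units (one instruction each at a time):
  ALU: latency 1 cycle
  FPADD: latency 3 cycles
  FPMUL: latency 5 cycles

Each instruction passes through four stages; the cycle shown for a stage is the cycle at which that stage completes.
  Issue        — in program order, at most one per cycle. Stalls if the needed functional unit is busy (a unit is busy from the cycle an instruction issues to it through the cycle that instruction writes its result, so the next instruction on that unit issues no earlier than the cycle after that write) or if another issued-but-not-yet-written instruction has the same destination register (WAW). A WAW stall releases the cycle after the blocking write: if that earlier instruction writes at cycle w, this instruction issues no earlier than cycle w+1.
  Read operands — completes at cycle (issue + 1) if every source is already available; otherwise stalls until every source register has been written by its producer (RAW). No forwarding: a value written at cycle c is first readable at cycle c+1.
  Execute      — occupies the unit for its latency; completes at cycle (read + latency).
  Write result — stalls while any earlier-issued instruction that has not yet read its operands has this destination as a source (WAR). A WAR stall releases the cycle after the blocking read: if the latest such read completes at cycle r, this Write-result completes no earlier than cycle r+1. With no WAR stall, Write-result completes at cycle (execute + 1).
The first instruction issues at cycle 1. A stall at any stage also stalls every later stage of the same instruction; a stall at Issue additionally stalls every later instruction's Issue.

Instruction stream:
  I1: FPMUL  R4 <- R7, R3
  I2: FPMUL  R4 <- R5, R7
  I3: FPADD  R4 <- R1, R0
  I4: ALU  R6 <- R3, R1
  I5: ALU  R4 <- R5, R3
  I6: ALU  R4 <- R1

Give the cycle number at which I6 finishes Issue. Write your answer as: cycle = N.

  I1 | 1 | 2 | 7 | 8
  I2 | 9 | 10 | 15 | 16   struct: FPMUL busy until I1 writes@8
  I3 | 17 | 18 | 21 | 22   WAW R4: wait I2 write@16
  I4 | 18 | 19 | 20 | 21
  I5 | 23 | 24 | 25 | 26   WAW R4: wait I3 write@22
  I6 | 27 | 28 | 29 | 30   struct: ALU busy until I5 writes@26

cycle = 27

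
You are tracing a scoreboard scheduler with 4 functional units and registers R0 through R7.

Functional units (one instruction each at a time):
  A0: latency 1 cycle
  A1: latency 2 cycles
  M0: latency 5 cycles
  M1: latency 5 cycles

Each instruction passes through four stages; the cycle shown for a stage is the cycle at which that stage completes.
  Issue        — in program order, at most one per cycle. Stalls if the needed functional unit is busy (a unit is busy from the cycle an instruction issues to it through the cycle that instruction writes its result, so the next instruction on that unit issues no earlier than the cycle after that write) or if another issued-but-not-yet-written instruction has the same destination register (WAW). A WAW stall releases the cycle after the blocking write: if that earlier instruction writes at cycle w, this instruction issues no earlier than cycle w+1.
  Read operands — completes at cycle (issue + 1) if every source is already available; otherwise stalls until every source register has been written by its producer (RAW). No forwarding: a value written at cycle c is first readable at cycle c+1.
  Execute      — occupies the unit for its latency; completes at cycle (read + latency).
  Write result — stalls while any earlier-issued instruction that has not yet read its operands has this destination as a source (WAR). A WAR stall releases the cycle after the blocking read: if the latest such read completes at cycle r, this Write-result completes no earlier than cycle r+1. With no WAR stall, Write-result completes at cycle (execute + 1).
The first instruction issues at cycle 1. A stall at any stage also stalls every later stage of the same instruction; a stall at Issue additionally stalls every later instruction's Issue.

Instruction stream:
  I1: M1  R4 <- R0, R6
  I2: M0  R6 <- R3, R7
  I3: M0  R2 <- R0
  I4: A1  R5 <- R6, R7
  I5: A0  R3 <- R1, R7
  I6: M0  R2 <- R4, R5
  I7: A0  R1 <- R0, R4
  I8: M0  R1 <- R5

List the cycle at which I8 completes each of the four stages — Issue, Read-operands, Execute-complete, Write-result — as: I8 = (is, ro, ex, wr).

I8 = (26, 27, 32, 33)

[1] I1 dispatched to M1
[2] I1 operands ready, I2 dispatched to M0
[3] I2 operands ready
[7] I1 complete
[8] R4←I1, I2 complete
[9] R6←I2
[10] I3 dispatched to M0
[11] I3 operands ready, I4 dispatched to A1
[12] I4 operands ready, I5 dispatched to A0
[13] I5 operands ready
[14] I4 complete, I5 complete
[15] R5←I4, R3←I5
[16] I3 complete
[17] R2←I3
[18] I6 dispatched to M0
[19] I6 operands ready, I7 dispatched to A0
[20] I7 operands ready
[21] I7 complete
[22] R1←I7
[24] I6 complete
[25] R2←I6
[26] I8 dispatched to M0
[27] I8 operands ready
[32] I8 complete
[33] R1←I8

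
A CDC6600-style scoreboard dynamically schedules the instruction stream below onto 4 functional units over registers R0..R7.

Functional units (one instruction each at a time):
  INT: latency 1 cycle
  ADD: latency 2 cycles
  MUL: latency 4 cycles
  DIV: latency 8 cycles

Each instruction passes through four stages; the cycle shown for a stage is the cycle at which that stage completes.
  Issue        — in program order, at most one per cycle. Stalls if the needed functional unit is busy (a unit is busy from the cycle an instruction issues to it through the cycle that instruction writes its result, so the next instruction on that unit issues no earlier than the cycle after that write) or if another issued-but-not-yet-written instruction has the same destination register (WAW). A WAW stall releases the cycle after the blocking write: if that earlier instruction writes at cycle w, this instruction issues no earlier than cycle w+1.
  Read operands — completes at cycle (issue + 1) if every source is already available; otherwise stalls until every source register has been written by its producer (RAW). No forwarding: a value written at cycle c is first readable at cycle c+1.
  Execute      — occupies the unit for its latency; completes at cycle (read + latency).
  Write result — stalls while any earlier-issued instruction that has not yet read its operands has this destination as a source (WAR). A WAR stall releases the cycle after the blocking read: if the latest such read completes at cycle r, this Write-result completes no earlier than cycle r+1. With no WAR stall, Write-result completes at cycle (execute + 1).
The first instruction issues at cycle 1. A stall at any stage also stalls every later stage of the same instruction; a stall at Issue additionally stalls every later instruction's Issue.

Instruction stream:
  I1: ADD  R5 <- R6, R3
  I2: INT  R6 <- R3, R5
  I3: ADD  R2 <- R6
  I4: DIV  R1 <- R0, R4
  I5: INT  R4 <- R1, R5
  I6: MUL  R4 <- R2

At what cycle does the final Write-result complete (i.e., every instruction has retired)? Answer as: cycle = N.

cycle = 27

[1] I1 issues→ADD
[2] I1 reads; I2 issues→INT
[4] I1 exec-done
[5] I1 writes R5
[6] I2 reads; I3 issues→ADD
[7] I2 exec-done; I4 issues→DIV
[8] I2 writes R6; I4 reads
[9] I3 reads; I5 issues→INT
[11] I3 exec-done
[12] I3 writes R2
[16] I4 exec-done
[17] I4 writes R1
[18] I5 reads
[19] I5 exec-done
[20] I5 writes R4
[21] I6 issues→MUL
[22] I6 reads
[26] I6 exec-done
[27] I6 writes R4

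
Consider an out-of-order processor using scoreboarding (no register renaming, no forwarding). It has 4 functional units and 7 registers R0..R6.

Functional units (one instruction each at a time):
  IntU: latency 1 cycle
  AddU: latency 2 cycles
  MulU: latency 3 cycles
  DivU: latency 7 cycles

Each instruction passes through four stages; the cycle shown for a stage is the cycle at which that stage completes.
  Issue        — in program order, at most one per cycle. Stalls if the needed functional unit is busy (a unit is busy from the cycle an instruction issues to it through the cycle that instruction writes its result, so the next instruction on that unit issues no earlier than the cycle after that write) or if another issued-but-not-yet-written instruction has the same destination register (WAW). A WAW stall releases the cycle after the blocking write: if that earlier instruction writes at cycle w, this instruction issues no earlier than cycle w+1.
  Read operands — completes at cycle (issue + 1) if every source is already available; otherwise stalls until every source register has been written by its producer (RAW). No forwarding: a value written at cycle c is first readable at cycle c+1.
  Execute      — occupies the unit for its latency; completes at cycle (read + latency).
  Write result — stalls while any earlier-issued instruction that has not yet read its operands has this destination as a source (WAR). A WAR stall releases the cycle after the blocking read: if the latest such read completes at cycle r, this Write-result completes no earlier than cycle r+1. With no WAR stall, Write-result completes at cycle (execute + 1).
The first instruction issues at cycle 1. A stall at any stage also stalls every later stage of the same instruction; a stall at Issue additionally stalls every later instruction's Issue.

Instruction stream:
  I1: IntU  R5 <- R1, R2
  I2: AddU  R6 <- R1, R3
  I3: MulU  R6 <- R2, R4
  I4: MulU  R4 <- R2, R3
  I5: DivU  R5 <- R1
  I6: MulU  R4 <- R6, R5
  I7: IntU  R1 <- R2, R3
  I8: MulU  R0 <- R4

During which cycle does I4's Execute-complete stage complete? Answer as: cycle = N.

cycle = 17

[1] issue I1 (IntU)
[2] I1 read-ops, issue I2 (AddU)
[3] I1 finished on IntU, I2 read-ops
[4] I1→R5
[5] I2 finished on AddU
[6] I2→R6
[7] issue I3 (MulU)
[8] I3 read-ops
[11] I3 finished on MulU
[12] I3→R6
[13] issue I4 (MulU)
[14] I4 read-ops, issue I5 (DivU)
[15] I5 read-ops
[17] I4 finished on MulU
[18] I4→R4
[19] issue I6 (MulU)
[20] issue I7 (IntU)
[21] I7 read-ops
[22] I5 finished on DivU, I7 finished on IntU
[23] I5→R5, I7→R1
[24] I6 read-ops
[27] I6 finished on MulU
[28] I6→R4
[29] issue I8 (MulU)
[30] I8 read-ops
[33] I8 finished on MulU
[34] I8→R0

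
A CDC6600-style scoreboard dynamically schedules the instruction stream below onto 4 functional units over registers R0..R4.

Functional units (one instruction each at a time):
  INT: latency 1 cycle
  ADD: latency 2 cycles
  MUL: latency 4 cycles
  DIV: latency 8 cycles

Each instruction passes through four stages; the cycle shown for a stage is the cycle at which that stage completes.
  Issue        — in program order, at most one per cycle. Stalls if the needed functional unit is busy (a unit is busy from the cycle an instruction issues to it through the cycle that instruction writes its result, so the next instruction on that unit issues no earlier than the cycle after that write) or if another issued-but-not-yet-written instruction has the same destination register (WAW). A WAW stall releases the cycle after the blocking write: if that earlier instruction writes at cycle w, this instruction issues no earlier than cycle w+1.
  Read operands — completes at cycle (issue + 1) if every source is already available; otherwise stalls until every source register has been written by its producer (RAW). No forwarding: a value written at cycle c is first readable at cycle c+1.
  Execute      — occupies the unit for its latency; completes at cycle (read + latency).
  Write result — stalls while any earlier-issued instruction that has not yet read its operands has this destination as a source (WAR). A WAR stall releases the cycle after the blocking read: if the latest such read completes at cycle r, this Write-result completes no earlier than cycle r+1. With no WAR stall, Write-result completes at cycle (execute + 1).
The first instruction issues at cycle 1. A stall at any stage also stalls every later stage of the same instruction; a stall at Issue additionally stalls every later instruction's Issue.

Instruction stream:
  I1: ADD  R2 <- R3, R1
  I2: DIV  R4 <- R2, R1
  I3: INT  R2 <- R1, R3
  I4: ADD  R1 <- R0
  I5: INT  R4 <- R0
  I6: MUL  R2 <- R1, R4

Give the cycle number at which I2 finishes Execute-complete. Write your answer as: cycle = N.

[1] I1 issues→ADD
[2] I1 reads; I2 issues→DIV
[4] I1 exec-done
[5] I1 writes R2
[6] I2 reads; I3 issues→INT
[7] I3 reads; I4 issues→ADD
[8] I3 exec-done; I4 reads
[9] I3 writes R2
[10] I4 exec-done
[11] I4 writes R1
[14] I2 exec-done
[15] I2 writes R4
[16] I5 issues→INT
[17] I5 reads; I6 issues→MUL
[18] I5 exec-done
[19] I5 writes R4
[20] I6 reads
[24] I6 exec-done
[25] I6 writes R2

cycle = 14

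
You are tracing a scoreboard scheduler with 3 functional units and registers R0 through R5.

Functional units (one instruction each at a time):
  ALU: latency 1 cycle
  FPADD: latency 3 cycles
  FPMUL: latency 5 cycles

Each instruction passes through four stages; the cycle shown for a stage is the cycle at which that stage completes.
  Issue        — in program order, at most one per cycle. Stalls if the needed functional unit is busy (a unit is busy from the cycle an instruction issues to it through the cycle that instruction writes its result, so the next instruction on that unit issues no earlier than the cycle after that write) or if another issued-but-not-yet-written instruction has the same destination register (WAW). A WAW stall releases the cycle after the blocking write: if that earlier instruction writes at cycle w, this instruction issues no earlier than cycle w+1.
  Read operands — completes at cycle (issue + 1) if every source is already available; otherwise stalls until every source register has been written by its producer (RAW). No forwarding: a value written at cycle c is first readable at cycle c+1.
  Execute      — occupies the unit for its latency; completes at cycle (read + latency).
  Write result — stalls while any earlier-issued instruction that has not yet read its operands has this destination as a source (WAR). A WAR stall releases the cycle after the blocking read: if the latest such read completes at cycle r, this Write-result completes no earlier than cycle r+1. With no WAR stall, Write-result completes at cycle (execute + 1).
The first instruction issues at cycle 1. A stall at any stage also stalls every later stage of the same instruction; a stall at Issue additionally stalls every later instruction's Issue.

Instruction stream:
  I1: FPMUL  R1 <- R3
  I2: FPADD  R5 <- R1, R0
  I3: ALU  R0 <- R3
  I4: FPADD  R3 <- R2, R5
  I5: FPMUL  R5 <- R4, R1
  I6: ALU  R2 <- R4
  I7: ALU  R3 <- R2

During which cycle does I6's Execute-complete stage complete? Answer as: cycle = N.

1) issue 1, read 2, done 7, write 8
2) issue 2, read 9, done 12, write 13  <RAW R1: wait I1 write@8>
3) issue 3, read 4, done 5, write 10  <WAR R0: wait I2 read@9>
4) issue 14, read 15, done 18, write 19  <struct: FPADD busy until I2 writes@13>
5) issue 15, read 16, done 21, write 22
6) issue 16, read 17, done 18, write 19
7) issue 20, read 21, done 22, write 23  <struct: ALU busy until I6 writes@19>

cycle = 18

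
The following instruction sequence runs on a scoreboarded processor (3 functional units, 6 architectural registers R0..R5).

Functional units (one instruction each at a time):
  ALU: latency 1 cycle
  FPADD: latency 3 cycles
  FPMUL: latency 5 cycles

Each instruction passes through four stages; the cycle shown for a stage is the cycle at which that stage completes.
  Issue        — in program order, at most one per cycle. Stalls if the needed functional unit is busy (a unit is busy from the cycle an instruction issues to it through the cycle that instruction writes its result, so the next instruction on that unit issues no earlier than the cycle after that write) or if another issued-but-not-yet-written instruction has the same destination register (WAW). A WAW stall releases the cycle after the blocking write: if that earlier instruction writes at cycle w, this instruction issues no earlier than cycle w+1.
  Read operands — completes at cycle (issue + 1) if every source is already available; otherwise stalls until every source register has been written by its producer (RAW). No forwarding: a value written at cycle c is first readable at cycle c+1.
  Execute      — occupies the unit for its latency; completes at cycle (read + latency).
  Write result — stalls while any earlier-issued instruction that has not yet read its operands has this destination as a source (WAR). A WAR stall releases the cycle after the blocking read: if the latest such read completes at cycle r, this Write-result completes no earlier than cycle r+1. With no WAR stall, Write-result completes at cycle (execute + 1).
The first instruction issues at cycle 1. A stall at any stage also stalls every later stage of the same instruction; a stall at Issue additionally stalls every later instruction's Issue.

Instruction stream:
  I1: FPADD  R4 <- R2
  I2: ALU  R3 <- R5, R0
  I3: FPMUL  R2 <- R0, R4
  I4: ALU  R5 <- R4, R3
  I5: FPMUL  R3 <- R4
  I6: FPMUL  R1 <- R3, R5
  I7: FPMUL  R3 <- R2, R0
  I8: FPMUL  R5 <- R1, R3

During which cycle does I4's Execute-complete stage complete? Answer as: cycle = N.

I1  is:1  ro:2  ex:5  wr:6
I2  is:2  ro:3  ex:4  wr:5
I3  is:3  ro:7  ex:12  wr:13  — RAW R4: wait I1 write@6
I4  is:6  ro:7  ex:8  wr:9  — struct: ALU busy until I2 writes@5
I5  is:14  ro:15  ex:20  wr:21  — struct: FPMUL busy until I3 writes@13
I6  is:22  ro:23  ex:28  wr:29  — struct: FPMUL busy until I5 writes@21
I7  is:30  ro:31  ex:36  wr:37  — struct: FPMUL busy until I6 writes@29
I8  is:38  ro:39  ex:44  wr:45  — struct: FPMUL busy until I7 writes@37

cycle = 8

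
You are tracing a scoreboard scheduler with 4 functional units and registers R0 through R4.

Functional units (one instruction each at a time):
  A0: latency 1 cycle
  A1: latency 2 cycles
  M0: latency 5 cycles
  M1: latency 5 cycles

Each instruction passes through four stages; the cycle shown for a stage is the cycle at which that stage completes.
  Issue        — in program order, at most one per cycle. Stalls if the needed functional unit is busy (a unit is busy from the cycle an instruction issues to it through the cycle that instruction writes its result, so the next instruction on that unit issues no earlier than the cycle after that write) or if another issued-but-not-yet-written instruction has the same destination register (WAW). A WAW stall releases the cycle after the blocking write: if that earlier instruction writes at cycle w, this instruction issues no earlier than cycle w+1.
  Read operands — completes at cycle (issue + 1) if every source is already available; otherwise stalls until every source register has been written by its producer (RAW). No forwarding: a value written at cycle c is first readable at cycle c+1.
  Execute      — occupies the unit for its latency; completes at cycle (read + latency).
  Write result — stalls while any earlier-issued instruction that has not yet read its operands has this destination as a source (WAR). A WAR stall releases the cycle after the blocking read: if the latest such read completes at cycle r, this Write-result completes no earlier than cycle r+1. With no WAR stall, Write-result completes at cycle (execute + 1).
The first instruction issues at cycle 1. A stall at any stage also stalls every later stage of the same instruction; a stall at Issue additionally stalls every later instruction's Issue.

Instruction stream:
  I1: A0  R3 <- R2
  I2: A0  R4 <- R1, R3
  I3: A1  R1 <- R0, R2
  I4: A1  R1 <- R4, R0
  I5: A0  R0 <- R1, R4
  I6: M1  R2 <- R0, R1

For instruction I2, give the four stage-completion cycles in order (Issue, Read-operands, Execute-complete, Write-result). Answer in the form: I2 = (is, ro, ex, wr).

[1] I1 issues→A0
[2] I1 reads
[3] I1 exec-done
[4] I1 writes R3
[5] I2 issues→A0
[6] I2 reads, I3 issues→A1
[7] I2 exec-done, I3 reads
[8] I2 writes R4
[9] I3 exec-done
[10] I3 writes R1
[11] I4 issues→A1
[12] I4 reads, I5 issues→A0
[13] I6 issues→M1
[14] I4 exec-done
[15] I4 writes R1
[16] I5 reads
[17] I5 exec-done
[18] I5 writes R0
[19] I6 reads
[24] I6 exec-done
[25] I6 writes R2

I2 = (5, 6, 7, 8)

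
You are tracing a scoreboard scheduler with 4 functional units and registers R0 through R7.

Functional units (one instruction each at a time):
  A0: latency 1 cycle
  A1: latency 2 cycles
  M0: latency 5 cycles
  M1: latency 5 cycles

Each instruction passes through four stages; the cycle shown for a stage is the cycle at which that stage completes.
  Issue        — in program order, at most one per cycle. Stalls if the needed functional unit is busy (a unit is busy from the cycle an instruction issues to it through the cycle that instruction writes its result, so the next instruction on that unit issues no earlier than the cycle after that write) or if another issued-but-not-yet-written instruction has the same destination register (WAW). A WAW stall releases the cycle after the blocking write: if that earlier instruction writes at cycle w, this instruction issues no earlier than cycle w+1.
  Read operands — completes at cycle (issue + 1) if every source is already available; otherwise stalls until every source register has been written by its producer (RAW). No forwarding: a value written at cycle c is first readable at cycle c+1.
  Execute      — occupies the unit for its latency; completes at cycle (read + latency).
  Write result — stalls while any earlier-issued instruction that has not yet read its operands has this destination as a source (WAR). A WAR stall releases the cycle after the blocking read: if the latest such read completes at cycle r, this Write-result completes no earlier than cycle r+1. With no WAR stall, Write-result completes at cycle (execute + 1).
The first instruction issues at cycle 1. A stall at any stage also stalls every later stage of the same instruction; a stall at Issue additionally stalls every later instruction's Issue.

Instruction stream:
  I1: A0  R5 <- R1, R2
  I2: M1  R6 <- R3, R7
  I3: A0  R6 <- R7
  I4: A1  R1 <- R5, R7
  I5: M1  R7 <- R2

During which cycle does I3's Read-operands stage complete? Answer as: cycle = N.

cycle = 11

[I1] 1/2/3/4
[I2] 2/3/8/9
[I3] 10/11/12/13  (WAW R6: wait I2 write@9)
[I4] 11/12/14/15
[I5] 12/13/18/19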